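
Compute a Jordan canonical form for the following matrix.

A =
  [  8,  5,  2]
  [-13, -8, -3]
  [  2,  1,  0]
J_3(0)

The characteristic polynomial is
  det(x·I − A) = x^3

Eigenvalues and multiplicities (the geometric multiplicity of λ is n − rank(A − λI), which equals the number of Jordan blocks for λ):
  λ = 0: algebraic multiplicity = 3, geometric multiplicity = 1

Determining the block sizes for each eigenvalue:
  λ = 0: one block (gm = 1), so the single block has size am = 3 → block sizes [3]

Assembling the blocks gives a Jordan form
J =
  [0, 1, 0]
  [0, 0, 1]
  [0, 0, 0]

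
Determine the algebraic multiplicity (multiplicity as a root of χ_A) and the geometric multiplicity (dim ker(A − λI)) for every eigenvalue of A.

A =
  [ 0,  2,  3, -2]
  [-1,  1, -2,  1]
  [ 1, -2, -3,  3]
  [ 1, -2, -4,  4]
λ = -1: alg = 1, geom = 1; λ = 1: alg = 3, geom = 1

Step 1 — factor the characteristic polynomial to read off the algebraic multiplicities:
  χ_A(x) = (x - 1)^3*(x + 1)

Step 2 — compute geometric multiplicities via the rank-nullity identity g(λ) = n − rank(A − λI):
  rank(A − (-1)·I) = 3, so dim ker(A − (-1)·I) = n − 3 = 1
  rank(A − (1)·I) = 3, so dim ker(A − (1)·I) = n − 3 = 1

Summary:
  λ = -1: algebraic multiplicity = 1, geometric multiplicity = 1
  λ = 1: algebraic multiplicity = 3, geometric multiplicity = 1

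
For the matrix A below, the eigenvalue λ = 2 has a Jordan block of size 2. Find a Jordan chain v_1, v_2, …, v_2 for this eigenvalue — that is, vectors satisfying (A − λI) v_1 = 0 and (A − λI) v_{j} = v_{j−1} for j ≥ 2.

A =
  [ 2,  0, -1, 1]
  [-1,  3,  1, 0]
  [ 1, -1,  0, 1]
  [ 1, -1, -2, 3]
A Jordan chain for λ = 2 of length 2:
v_1 = (0, -1, 1, 1)ᵀ
v_2 = (1, 0, 0, 0)ᵀ

Let N = A − (2)·I. We want v_2 with N^2 v_2 = 0 but N^1 v_2 ≠ 0; then v_{j-1} := N · v_j for j = 2, …, 2.

Pick v_2 = (1, 0, 0, 0)ᵀ.
Then v_1 = N · v_2 = (0, -1, 1, 1)ᵀ.

Sanity check: (A − (2)·I) v_1 = (0, 0, 0, 0)ᵀ = 0. ✓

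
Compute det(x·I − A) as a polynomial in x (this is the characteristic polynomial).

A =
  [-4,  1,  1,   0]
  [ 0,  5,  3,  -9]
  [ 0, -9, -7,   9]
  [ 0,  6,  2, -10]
x^4 + 16*x^3 + 96*x^2 + 256*x + 256

Expanding det(x·I − A) (e.g. by cofactor expansion or by noting that A is similar to its Jordan form J, which has the same characteristic polynomial as A) gives
  χ_A(x) = x^4 + 16*x^3 + 96*x^2 + 256*x + 256
which factors as (x + 4)^4. The eigenvalues (with algebraic multiplicities) are λ = -4 with multiplicity 4.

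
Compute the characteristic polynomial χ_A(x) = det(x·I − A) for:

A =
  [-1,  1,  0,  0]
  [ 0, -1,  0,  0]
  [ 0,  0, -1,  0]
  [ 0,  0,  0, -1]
x^4 + 4*x^3 + 6*x^2 + 4*x + 1

Expanding det(x·I − A) (e.g. by cofactor expansion or by noting that A is similar to its Jordan form J, which has the same characteristic polynomial as A) gives
  χ_A(x) = x^4 + 4*x^3 + 6*x^2 + 4*x + 1
which factors as (x + 1)^4. The eigenvalues (with algebraic multiplicities) are λ = -1 with multiplicity 4.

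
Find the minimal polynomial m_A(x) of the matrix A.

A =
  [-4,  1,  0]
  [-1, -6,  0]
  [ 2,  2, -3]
x^3 + 13*x^2 + 55*x + 75

The characteristic polynomial is χ_A(x) = (x + 3)*(x + 5)^2, so the eigenvalues are known. The minimal polynomial is
  m_A(x) = Π_λ (x − λ)^{k_λ}
where k_λ is the size of the *largest* Jordan block for λ (equivalently, the smallest k with (A − λI)^k v = 0 for every generalised eigenvector v of λ).

  λ = -5: largest Jordan block has size 2, contributing (x + 5)^2
  λ = -3: largest Jordan block has size 1, contributing (x + 3)

So m_A(x) = (x + 3)*(x + 5)^2 = x^3 + 13*x^2 + 55*x + 75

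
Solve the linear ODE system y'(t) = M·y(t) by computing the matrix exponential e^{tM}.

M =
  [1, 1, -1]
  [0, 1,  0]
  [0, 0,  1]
e^{tM} =
  [exp(t), t*exp(t), -t*exp(t)]
  [0, exp(t), 0]
  [0, 0, exp(t)]

Strategy: write M = P · J · P⁻¹ where J is a Jordan canonical form, so e^{tM} = P · e^{tJ} · P⁻¹, and e^{tJ} can be computed block-by-block.

M has Jordan form
J =
  [1, 1, 0]
  [0, 1, 0]
  [0, 0, 1]
(up to reordering of blocks).

Per-block formulas:
  For a 2×2 Jordan block J_2(1): exp(t · J_2(1)) = e^(1t)·(I + t·N), where N is the 2×2 nilpotent shift.
  For a 1×1 block at λ = 1: exp(t · [1]) = [e^(1t)].

After assembling e^{tJ} and conjugating by P, we get:

e^{tM} =
  [exp(t), t*exp(t), -t*exp(t)]
  [0, exp(t), 0]
  [0, 0, exp(t)]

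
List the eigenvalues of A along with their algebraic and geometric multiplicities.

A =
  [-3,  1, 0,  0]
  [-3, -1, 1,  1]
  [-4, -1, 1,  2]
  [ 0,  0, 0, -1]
λ = -1: alg = 4, geom = 2

Step 1 — factor the characteristic polynomial to read off the algebraic multiplicities:
  χ_A(x) = (x + 1)^4

Step 2 — compute geometric multiplicities via the rank-nullity identity g(λ) = n − rank(A − λI):
  rank(A − (-1)·I) = 2, so dim ker(A − (-1)·I) = n − 2 = 2

Summary:
  λ = -1: algebraic multiplicity = 4, geometric multiplicity = 2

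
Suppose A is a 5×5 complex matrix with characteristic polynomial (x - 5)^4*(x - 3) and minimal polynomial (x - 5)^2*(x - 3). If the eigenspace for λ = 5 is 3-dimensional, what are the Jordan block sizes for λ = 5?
Block sizes for λ = 5: [2, 1, 1]

Step 1 — from the characteristic polynomial, algebraic multiplicity of λ = 5 is 4. From dim ker(A − (5)·I) = 3, there are exactly 3 Jordan blocks for λ = 5.
Step 2 — from the minimal polynomial, the factor (x − 5)^2 tells us the largest block for λ = 5 has size 2.
Step 3 — with total size 4, 3 blocks, and largest block 2, the block sizes (in nonincreasing order) are [2, 1, 1].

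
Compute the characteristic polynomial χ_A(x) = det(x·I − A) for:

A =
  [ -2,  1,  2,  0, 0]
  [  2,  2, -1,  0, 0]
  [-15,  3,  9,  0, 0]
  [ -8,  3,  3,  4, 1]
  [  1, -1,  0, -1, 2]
x^5 - 15*x^4 + 90*x^3 - 270*x^2 + 405*x - 243

Expanding det(x·I − A) (e.g. by cofactor expansion or by noting that A is similar to its Jordan form J, which has the same characteristic polynomial as A) gives
  χ_A(x) = x^5 - 15*x^4 + 90*x^3 - 270*x^2 + 405*x - 243
which factors as (x - 3)^5. The eigenvalues (with algebraic multiplicities) are λ = 3 with multiplicity 5.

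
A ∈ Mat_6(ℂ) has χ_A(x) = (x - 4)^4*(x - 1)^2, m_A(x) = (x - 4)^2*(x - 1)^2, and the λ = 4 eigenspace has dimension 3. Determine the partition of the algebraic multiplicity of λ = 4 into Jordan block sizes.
Block sizes for λ = 4: [2, 1, 1]

Step 1 — from the characteristic polynomial, algebraic multiplicity of λ = 4 is 4. From dim ker(A − (4)·I) = 3, there are exactly 3 Jordan blocks for λ = 4.
Step 2 — from the minimal polynomial, the factor (x − 4)^2 tells us the largest block for λ = 4 has size 2.
Step 3 — with total size 4, 3 blocks, and largest block 2, the block sizes (in nonincreasing order) are [2, 1, 1].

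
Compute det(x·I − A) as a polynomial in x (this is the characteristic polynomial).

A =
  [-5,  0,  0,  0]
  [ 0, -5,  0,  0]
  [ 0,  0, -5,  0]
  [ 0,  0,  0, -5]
x^4 + 20*x^3 + 150*x^2 + 500*x + 625

Expanding det(x·I − A) (e.g. by cofactor expansion or by noting that A is similar to its Jordan form J, which has the same characteristic polynomial as A) gives
  χ_A(x) = x^4 + 20*x^3 + 150*x^2 + 500*x + 625
which factors as (x + 5)^4. The eigenvalues (with algebraic multiplicities) are λ = -5 with multiplicity 4.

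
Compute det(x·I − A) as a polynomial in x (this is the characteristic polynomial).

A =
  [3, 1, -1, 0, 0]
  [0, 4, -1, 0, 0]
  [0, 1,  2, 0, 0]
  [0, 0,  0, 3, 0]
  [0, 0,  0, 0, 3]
x^5 - 15*x^4 + 90*x^3 - 270*x^2 + 405*x - 243

Expanding det(x·I − A) (e.g. by cofactor expansion or by noting that A is similar to its Jordan form J, which has the same characteristic polynomial as A) gives
  χ_A(x) = x^5 - 15*x^4 + 90*x^3 - 270*x^2 + 405*x - 243
which factors as (x - 3)^5. The eigenvalues (with algebraic multiplicities) are λ = 3 with multiplicity 5.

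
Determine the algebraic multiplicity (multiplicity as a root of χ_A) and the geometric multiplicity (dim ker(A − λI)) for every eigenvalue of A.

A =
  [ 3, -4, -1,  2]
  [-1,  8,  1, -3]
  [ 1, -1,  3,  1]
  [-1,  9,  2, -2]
λ = 3: alg = 4, geom = 2

Step 1 — factor the characteristic polynomial to read off the algebraic multiplicities:
  χ_A(x) = (x - 3)^4

Step 2 — compute geometric multiplicities via the rank-nullity identity g(λ) = n − rank(A − λI):
  rank(A − (3)·I) = 2, so dim ker(A − (3)·I) = n − 2 = 2

Summary:
  λ = 3: algebraic multiplicity = 4, geometric multiplicity = 2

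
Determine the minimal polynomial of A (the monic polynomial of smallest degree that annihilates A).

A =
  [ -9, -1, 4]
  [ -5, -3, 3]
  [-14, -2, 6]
x^3 + 6*x^2 + 12*x + 8

The characteristic polynomial is χ_A(x) = (x + 2)^3, so the eigenvalues are known. The minimal polynomial is
  m_A(x) = Π_λ (x − λ)^{k_λ}
where k_λ is the size of the *largest* Jordan block for λ (equivalently, the smallest k with (A − λI)^k v = 0 for every generalised eigenvector v of λ).

  λ = -2: largest Jordan block has size 3, contributing (x + 2)^3

So m_A(x) = (x + 2)^3 = x^3 + 6*x^2 + 12*x + 8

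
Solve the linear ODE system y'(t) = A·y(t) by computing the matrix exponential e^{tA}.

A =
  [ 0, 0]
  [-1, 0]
e^{tA} =
  [1, 0]
  [-t, 1]

Strategy: write A = P · J · P⁻¹ where J is a Jordan canonical form, so e^{tA} = P · e^{tJ} · P⁻¹, and e^{tJ} can be computed block-by-block.

A has Jordan form
J =
  [0, 1]
  [0, 0]
(up to reordering of blocks).

Per-block formulas:
  For a 2×2 Jordan block J_2(0): exp(t · J_2(0)) = e^(0t)·(I + t·N), where N is the 2×2 nilpotent shift.

After assembling e^{tJ} and conjugating by P, we get:

e^{tA} =
  [1, 0]
  [-t, 1]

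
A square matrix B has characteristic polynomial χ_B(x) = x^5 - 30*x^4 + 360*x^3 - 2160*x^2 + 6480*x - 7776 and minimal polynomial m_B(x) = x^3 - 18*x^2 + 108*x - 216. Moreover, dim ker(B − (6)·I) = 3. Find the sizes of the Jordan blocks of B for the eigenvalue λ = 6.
Block sizes for λ = 6: [3, 1, 1]

Step 1 — from the characteristic polynomial, algebraic multiplicity of λ = 6 is 5. From dim ker(B − (6)·I) = 3, there are exactly 3 Jordan blocks for λ = 6.
Step 2 — from the minimal polynomial, the factor (x − 6)^3 tells us the largest block for λ = 6 has size 3.
Step 3 — with total size 5, 3 blocks, and largest block 3, the block sizes (in nonincreasing order) are [3, 1, 1].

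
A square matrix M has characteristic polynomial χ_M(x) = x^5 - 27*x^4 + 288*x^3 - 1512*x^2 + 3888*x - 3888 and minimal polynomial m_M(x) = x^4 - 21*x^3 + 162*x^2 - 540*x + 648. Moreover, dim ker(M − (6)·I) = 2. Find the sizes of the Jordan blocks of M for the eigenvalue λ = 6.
Block sizes for λ = 6: [3, 1]

Step 1 — from the characteristic polynomial, algebraic multiplicity of λ = 6 is 4. From dim ker(M − (6)·I) = 2, there are exactly 2 Jordan blocks for λ = 6.
Step 2 — from the minimal polynomial, the factor (x − 6)^3 tells us the largest block for λ = 6 has size 3.
Step 3 — with total size 4, 2 blocks, and largest block 3, the block sizes (in nonincreasing order) are [3, 1].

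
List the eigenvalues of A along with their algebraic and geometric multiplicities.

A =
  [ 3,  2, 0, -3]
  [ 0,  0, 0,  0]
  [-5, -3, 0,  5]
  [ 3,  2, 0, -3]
λ = 0: alg = 4, geom = 2

Step 1 — factor the characteristic polynomial to read off the algebraic multiplicities:
  χ_A(x) = x^4

Step 2 — compute geometric multiplicities via the rank-nullity identity g(λ) = n − rank(A − λI):
  rank(A − (0)·I) = 2, so dim ker(A − (0)·I) = n − 2 = 2

Summary:
  λ = 0: algebraic multiplicity = 4, geometric multiplicity = 2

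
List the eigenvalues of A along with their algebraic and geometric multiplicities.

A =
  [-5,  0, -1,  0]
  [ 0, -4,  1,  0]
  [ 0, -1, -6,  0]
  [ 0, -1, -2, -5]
λ = -5: alg = 4, geom = 2

Step 1 — factor the characteristic polynomial to read off the algebraic multiplicities:
  χ_A(x) = (x + 5)^4

Step 2 — compute geometric multiplicities via the rank-nullity identity g(λ) = n − rank(A − λI):
  rank(A − (-5)·I) = 2, so dim ker(A − (-5)·I) = n − 2 = 2

Summary:
  λ = -5: algebraic multiplicity = 4, geometric multiplicity = 2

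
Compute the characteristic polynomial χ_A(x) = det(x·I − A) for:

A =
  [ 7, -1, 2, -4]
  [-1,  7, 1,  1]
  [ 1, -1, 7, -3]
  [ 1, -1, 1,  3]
x^4 - 24*x^3 + 216*x^2 - 864*x + 1296

Expanding det(x·I − A) (e.g. by cofactor expansion or by noting that A is similar to its Jordan form J, which has the same characteristic polynomial as A) gives
  χ_A(x) = x^4 - 24*x^3 + 216*x^2 - 864*x + 1296
which factors as (x - 6)^4. The eigenvalues (with algebraic multiplicities) are λ = 6 with multiplicity 4.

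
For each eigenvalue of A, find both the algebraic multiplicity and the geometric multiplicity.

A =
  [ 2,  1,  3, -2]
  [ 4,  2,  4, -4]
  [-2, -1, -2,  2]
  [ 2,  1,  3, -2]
λ = 0: alg = 4, geom = 2

Step 1 — factor the characteristic polynomial to read off the algebraic multiplicities:
  χ_A(x) = x^4

Step 2 — compute geometric multiplicities via the rank-nullity identity g(λ) = n − rank(A − λI):
  rank(A − (0)·I) = 2, so dim ker(A − (0)·I) = n − 2 = 2

Summary:
  λ = 0: algebraic multiplicity = 4, geometric multiplicity = 2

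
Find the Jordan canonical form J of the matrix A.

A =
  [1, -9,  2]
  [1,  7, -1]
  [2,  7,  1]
J_3(3)

The characteristic polynomial is
  det(x·I − A) = x^3 - 9*x^2 + 27*x - 27 = (x - 3)^3

Eigenvalues and multiplicities (the geometric multiplicity of λ is n − rank(A − λI), which equals the number of Jordan blocks for λ):
  λ = 3: algebraic multiplicity = 3, geometric multiplicity = 1

Determining the block sizes for each eigenvalue:
  λ = 3: one block (gm = 1), so the single block has size am = 3 → block sizes [3]

Assembling the blocks gives a Jordan form
J =
  [3, 1, 0]
  [0, 3, 1]
  [0, 0, 3]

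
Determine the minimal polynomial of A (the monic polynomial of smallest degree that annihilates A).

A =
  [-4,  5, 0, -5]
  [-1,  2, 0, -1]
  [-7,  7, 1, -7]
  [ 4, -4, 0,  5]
x^2 - 2*x + 1

The characteristic polynomial is χ_A(x) = (x - 1)^4, so the eigenvalues are known. The minimal polynomial is
  m_A(x) = Π_λ (x − λ)^{k_λ}
where k_λ is the size of the *largest* Jordan block for λ (equivalently, the smallest k with (A − λI)^k v = 0 for every generalised eigenvector v of λ).

  λ = 1: largest Jordan block has size 2, contributing (x − 1)^2

So m_A(x) = (x - 1)^2 = x^2 - 2*x + 1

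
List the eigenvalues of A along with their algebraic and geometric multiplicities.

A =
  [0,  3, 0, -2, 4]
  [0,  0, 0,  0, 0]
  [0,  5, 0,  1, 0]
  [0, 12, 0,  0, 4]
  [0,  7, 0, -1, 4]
λ = 0: alg = 3, geom = 2; λ = 2: alg = 2, geom = 1

Step 1 — factor the characteristic polynomial to read off the algebraic multiplicities:
  χ_A(x) = x^3*(x - 2)^2

Step 2 — compute geometric multiplicities via the rank-nullity identity g(λ) = n − rank(A − λI):
  rank(A − (0)·I) = 3, so dim ker(A − (0)·I) = n − 3 = 2
  rank(A − (2)·I) = 4, so dim ker(A − (2)·I) = n − 4 = 1

Summary:
  λ = 0: algebraic multiplicity = 3, geometric multiplicity = 2
  λ = 2: algebraic multiplicity = 2, geometric multiplicity = 1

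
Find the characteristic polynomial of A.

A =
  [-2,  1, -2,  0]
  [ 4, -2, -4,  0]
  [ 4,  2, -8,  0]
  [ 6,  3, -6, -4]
x^4 + 16*x^3 + 96*x^2 + 256*x + 256

Expanding det(x·I − A) (e.g. by cofactor expansion or by noting that A is similar to its Jordan form J, which has the same characteristic polynomial as A) gives
  χ_A(x) = x^4 + 16*x^3 + 96*x^2 + 256*x + 256
which factors as (x + 4)^4. The eigenvalues (with algebraic multiplicities) are λ = -4 with multiplicity 4.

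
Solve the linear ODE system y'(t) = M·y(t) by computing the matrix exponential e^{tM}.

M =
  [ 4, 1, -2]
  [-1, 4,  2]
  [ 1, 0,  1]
e^{tM} =
  [-t^2*exp(3*t) + t*exp(3*t) + exp(3*t), t^2*exp(3*t) + t*exp(3*t), 2*t^2*exp(3*t) - 2*t*exp(3*t)]
  [-t*exp(3*t), t*exp(3*t) + exp(3*t), 2*t*exp(3*t)]
  [-t^2*exp(3*t)/2 + t*exp(3*t), t^2*exp(3*t)/2, t^2*exp(3*t) - 2*t*exp(3*t) + exp(3*t)]

Strategy: write M = P · J · P⁻¹ where J is a Jordan canonical form, so e^{tM} = P · e^{tJ} · P⁻¹, and e^{tJ} can be computed block-by-block.

M has Jordan form
J =
  [3, 1, 0]
  [0, 3, 1]
  [0, 0, 3]
(up to reordering of blocks).

Per-block formulas:
  For a 3×3 Jordan block J_3(3): exp(t · J_3(3)) = e^(3t)·(I + t·N + (t^2/2)·N^2), where N is the 3×3 nilpotent shift.

After assembling e^{tJ} and conjugating by P, we get:

e^{tM} =
  [-t^2*exp(3*t) + t*exp(3*t) + exp(3*t), t^2*exp(3*t) + t*exp(3*t), 2*t^2*exp(3*t) - 2*t*exp(3*t)]
  [-t*exp(3*t), t*exp(3*t) + exp(3*t), 2*t*exp(3*t)]
  [-t^2*exp(3*t)/2 + t*exp(3*t), t^2*exp(3*t)/2, t^2*exp(3*t) - 2*t*exp(3*t) + exp(3*t)]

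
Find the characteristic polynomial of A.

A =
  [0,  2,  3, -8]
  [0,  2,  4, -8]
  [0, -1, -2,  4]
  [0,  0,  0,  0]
x^4

Expanding det(x·I − A) (e.g. by cofactor expansion or by noting that A is similar to its Jordan form J, which has the same characteristic polynomial as A) gives
  χ_A(x) = x^4
which factors as x^4. The eigenvalues (with algebraic multiplicities) are λ = 0 with multiplicity 4.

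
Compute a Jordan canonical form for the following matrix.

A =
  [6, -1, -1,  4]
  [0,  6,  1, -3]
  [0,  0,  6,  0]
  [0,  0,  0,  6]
J_3(6) ⊕ J_1(6)

The characteristic polynomial is
  det(x·I − A) = x^4 - 24*x^3 + 216*x^2 - 864*x + 1296 = (x - 6)^4

Eigenvalues and multiplicities (the geometric multiplicity of λ is n − rank(A − λI), which equals the number of Jordan blocks for λ):
  λ = 6: algebraic multiplicity = 4, geometric multiplicity = 2

Determining the block sizes for each eigenvalue:
  λ = 6: with am = 4 and gm = 2, the partition is not yet determined (e.g. several partitions of 4 into 2 parts exist). Let N = A − (6)·I. Computing rank(N^1) = 2, rank(N^2) = 1, rank(N^3) = 0; the number of blocks of size ≥ j is rank(N^{j−1}) − rank(N^j), giving [2, 1, 1]. So we have 1 block(s) of size 3, 1 block(s) of size 1 → block sizes [3, 1]

Assembling the blocks gives a Jordan form
J =
  [6, 1, 0, 0]
  [0, 6, 1, 0]
  [0, 0, 6, 0]
  [0, 0, 0, 6]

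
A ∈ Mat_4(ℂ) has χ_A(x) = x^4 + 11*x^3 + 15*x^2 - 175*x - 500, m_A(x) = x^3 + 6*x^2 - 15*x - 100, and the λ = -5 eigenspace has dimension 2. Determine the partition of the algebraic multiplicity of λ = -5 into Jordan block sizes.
Block sizes for λ = -5: [2, 1]

Step 1 — from the characteristic polynomial, algebraic multiplicity of λ = -5 is 3. From dim ker(A − (-5)·I) = 2, there are exactly 2 Jordan blocks for λ = -5.
Step 2 — from the minimal polynomial, the factor (x + 5)^2 tells us the largest block for λ = -5 has size 2.
Step 3 — with total size 3, 2 blocks, and largest block 2, the block sizes (in nonincreasing order) are [2, 1].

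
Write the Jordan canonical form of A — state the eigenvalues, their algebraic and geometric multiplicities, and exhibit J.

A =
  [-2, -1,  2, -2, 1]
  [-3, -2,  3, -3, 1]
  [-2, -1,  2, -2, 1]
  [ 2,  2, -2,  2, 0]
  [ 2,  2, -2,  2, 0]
J_3(0) ⊕ J_1(0) ⊕ J_1(0)

The characteristic polynomial is
  det(x·I − A) = x^5

Eigenvalues and multiplicities (the geometric multiplicity of λ is n − rank(A − λI), which equals the number of Jordan blocks for λ):
  λ = 0: algebraic multiplicity = 5, geometric multiplicity = 3

Determining the block sizes for each eigenvalue:
  λ = 0: with am = 5 and gm = 3, the partition is not yet determined (e.g. several partitions of 5 into 3 parts exist). Let N = A − (0)·I. Computing rank(N^1) = 2, rank(N^2) = 1, rank(N^3) = 0; the number of blocks of size ≥ j is rank(N^{j−1}) − rank(N^j), giving [3, 1, 1]. So we have 1 block(s) of size 3, 2 block(s) of size 1 → block sizes [3, 1, 1]

Assembling the blocks gives a Jordan form
J =
  [0, 1, 0, 0, 0]
  [0, 0, 1, 0, 0]
  [0, 0, 0, 0, 0]
  [0, 0, 0, 0, 0]
  [0, 0, 0, 0, 0]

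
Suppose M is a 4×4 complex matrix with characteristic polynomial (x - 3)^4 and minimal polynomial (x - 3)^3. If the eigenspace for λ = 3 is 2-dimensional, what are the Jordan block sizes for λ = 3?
Block sizes for λ = 3: [3, 1]

Step 1 — from the characteristic polynomial, algebraic multiplicity of λ = 3 is 4. From dim ker(M − (3)·I) = 2, there are exactly 2 Jordan blocks for λ = 3.
Step 2 — from the minimal polynomial, the factor (x − 3)^3 tells us the largest block for λ = 3 has size 3.
Step 3 — with total size 4, 2 blocks, and largest block 3, the block sizes (in nonincreasing order) are [3, 1].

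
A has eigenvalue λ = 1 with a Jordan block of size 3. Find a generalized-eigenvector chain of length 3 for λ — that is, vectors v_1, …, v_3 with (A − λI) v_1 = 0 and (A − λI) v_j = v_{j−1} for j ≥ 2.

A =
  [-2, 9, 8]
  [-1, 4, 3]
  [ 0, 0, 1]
A Jordan chain for λ = 1 of length 3:
v_1 = (3, 1, 0)ᵀ
v_2 = (8, 3, 0)ᵀ
v_3 = (0, 0, 1)ᵀ

Let N = A − (1)·I. We want v_3 with N^3 v_3 = 0 but N^2 v_3 ≠ 0; then v_{j-1} := N · v_j for j = 3, …, 2.

Pick v_3 = (0, 0, 1)ᵀ.
Then v_2 = N · v_3 = (8, 3, 0)ᵀ.
Then v_1 = N · v_2 = (3, 1, 0)ᵀ.

Sanity check: (A − (1)·I) v_1 = (0, 0, 0)ᵀ = 0. ✓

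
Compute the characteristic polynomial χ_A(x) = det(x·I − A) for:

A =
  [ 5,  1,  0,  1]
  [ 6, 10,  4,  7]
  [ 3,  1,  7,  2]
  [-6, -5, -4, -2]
x^4 - 20*x^3 + 150*x^2 - 500*x + 625

Expanding det(x·I − A) (e.g. by cofactor expansion or by noting that A is similar to its Jordan form J, which has the same characteristic polynomial as A) gives
  χ_A(x) = x^4 - 20*x^3 + 150*x^2 - 500*x + 625
which factors as (x - 5)^4. The eigenvalues (with algebraic multiplicities) are λ = 5 with multiplicity 4.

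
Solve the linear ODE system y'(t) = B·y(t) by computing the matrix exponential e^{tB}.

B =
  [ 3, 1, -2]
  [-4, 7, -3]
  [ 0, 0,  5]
e^{tB} =
  [-2*t*exp(5*t) + exp(5*t), t*exp(5*t), t^2*exp(5*t)/2 - 2*t*exp(5*t)]
  [-4*t*exp(5*t), 2*t*exp(5*t) + exp(5*t), t^2*exp(5*t) - 3*t*exp(5*t)]
  [0, 0, exp(5*t)]

Strategy: write B = P · J · P⁻¹ where J is a Jordan canonical form, so e^{tB} = P · e^{tJ} · P⁻¹, and e^{tJ} can be computed block-by-block.

B has Jordan form
J =
  [5, 1, 0]
  [0, 5, 1]
  [0, 0, 5]
(up to reordering of blocks).

Per-block formulas:
  For a 3×3 Jordan block J_3(5): exp(t · J_3(5)) = e^(5t)·(I + t·N + (t^2/2)·N^2), where N is the 3×3 nilpotent shift.

After assembling e^{tJ} and conjugating by P, we get:

e^{tB} =
  [-2*t*exp(5*t) + exp(5*t), t*exp(5*t), t^2*exp(5*t)/2 - 2*t*exp(5*t)]
  [-4*t*exp(5*t), 2*t*exp(5*t) + exp(5*t), t^2*exp(5*t) - 3*t*exp(5*t)]
  [0, 0, exp(5*t)]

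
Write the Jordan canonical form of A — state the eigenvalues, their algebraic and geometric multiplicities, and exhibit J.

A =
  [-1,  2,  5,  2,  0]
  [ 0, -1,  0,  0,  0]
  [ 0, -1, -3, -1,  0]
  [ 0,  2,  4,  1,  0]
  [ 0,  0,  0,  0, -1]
J_3(-1) ⊕ J_1(-1) ⊕ J_1(-1)

The characteristic polynomial is
  det(x·I − A) = x^5 + 5*x^4 + 10*x^3 + 10*x^2 + 5*x + 1 = (x + 1)^5

Eigenvalues and multiplicities (the geometric multiplicity of λ is n − rank(A − λI), which equals the number of Jordan blocks for λ):
  λ = -1: algebraic multiplicity = 5, geometric multiplicity = 3

Determining the block sizes for each eigenvalue:
  λ = -1: with am = 5 and gm = 3, the partition is not yet determined (e.g. several partitions of 5 into 3 parts exist). Let N = A − (-1)·I. Computing rank(N^1) = 2, rank(N^2) = 1, rank(N^3) = 0; the number of blocks of size ≥ j is rank(N^{j−1}) − rank(N^j), giving [3, 1, 1]. So we have 1 block(s) of size 3, 2 block(s) of size 1 → block sizes [3, 1, 1]

Assembling the blocks gives a Jordan form
J =
  [-1,  1,  0,  0,  0]
  [ 0, -1,  1,  0,  0]
  [ 0,  0, -1,  0,  0]
  [ 0,  0,  0, -1,  0]
  [ 0,  0,  0,  0, -1]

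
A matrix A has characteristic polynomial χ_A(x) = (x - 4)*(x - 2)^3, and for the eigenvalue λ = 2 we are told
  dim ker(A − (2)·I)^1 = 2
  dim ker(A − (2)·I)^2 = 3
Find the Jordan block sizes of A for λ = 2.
Block sizes for λ = 2: [2, 1]

From the dimensions of kernels of powers, the number of Jordan blocks of size at least j is d_j − d_{j−1} where d_j = dim ker(N^j) (with d_0 = 0). Computing the differences gives [2, 1].
The number of blocks of size exactly k is (#blocks of size ≥ k) − (#blocks of size ≥ k + 1), so the partition is: 1 block(s) of size 1, 1 block(s) of size 2.
In nonincreasing order the block sizes are [2, 1].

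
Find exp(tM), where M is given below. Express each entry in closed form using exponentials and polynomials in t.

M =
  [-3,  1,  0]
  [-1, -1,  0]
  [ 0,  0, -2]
e^{tM} =
  [-t*exp(-2*t) + exp(-2*t), t*exp(-2*t), 0]
  [-t*exp(-2*t), t*exp(-2*t) + exp(-2*t), 0]
  [0, 0, exp(-2*t)]

Strategy: write M = P · J · P⁻¹ where J is a Jordan canonical form, so e^{tM} = P · e^{tJ} · P⁻¹, and e^{tJ} can be computed block-by-block.

M has Jordan form
J =
  [-2,  1,  0]
  [ 0, -2,  0]
  [ 0,  0, -2]
(up to reordering of blocks).

Per-block formulas:
  For a 1×1 block at λ = -2: exp(t · [-2]) = [e^(-2t)].
  For a 2×2 Jordan block J_2(-2): exp(t · J_2(-2)) = e^(-2t)·(I + t·N), where N is the 2×2 nilpotent shift.

After assembling e^{tJ} and conjugating by P, we get:

e^{tM} =
  [-t*exp(-2*t) + exp(-2*t), t*exp(-2*t), 0]
  [-t*exp(-2*t), t*exp(-2*t) + exp(-2*t), 0]
  [0, 0, exp(-2*t)]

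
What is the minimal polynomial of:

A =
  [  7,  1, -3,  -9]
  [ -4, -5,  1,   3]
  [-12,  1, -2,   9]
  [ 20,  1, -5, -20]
x^3 + 15*x^2 + 75*x + 125

The characteristic polynomial is χ_A(x) = (x + 5)^4, so the eigenvalues are known. The minimal polynomial is
  m_A(x) = Π_λ (x − λ)^{k_λ}
where k_λ is the size of the *largest* Jordan block for λ (equivalently, the smallest k with (A − λI)^k v = 0 for every generalised eigenvector v of λ).

  λ = -5: largest Jordan block has size 3, contributing (x + 5)^3

So m_A(x) = (x + 5)^3 = x^3 + 15*x^2 + 75*x + 125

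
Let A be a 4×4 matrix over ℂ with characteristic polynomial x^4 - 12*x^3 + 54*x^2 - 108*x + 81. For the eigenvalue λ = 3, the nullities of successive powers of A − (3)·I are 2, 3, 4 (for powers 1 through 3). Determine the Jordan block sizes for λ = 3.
Block sizes for λ = 3: [3, 1]

From the dimensions of kernels of powers, the number of Jordan blocks of size at least j is d_j − d_{j−1} where d_j = dim ker(N^j) (with d_0 = 0). Computing the differences gives [2, 1, 1].
The number of blocks of size exactly k is (#blocks of size ≥ k) − (#blocks of size ≥ k + 1), so the partition is: 1 block(s) of size 1, 1 block(s) of size 3.
In nonincreasing order the block sizes are [3, 1].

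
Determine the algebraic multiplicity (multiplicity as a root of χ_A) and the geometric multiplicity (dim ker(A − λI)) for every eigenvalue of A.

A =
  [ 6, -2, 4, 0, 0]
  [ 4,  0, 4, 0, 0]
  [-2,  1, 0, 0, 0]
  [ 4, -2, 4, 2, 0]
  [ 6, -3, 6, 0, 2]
λ = 2: alg = 5, geom = 4

Step 1 — factor the characteristic polynomial to read off the algebraic multiplicities:
  χ_A(x) = (x - 2)^5

Step 2 — compute geometric multiplicities via the rank-nullity identity g(λ) = n − rank(A − λI):
  rank(A − (2)·I) = 1, so dim ker(A − (2)·I) = n − 1 = 4

Summary:
  λ = 2: algebraic multiplicity = 5, geometric multiplicity = 4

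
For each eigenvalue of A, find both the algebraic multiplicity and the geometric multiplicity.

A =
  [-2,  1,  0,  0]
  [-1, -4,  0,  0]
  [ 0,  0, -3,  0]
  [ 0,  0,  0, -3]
λ = -3: alg = 4, geom = 3

Step 1 — factor the characteristic polynomial to read off the algebraic multiplicities:
  χ_A(x) = (x + 3)^4

Step 2 — compute geometric multiplicities via the rank-nullity identity g(λ) = n − rank(A − λI):
  rank(A − (-3)·I) = 1, so dim ker(A − (-3)·I) = n − 1 = 3

Summary:
  λ = -3: algebraic multiplicity = 4, geometric multiplicity = 3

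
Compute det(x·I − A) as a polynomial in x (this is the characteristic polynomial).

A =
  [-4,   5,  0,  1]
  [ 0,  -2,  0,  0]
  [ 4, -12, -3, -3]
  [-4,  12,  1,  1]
x^4 + 8*x^3 + 24*x^2 + 32*x + 16

Expanding det(x·I − A) (e.g. by cofactor expansion or by noting that A is similar to its Jordan form J, which has the same characteristic polynomial as A) gives
  χ_A(x) = x^4 + 8*x^3 + 24*x^2 + 32*x + 16
which factors as (x + 2)^4. The eigenvalues (with algebraic multiplicities) are λ = -2 with multiplicity 4.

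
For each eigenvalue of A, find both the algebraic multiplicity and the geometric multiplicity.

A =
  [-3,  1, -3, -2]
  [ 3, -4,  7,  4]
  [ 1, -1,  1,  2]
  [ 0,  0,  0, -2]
λ = -2: alg = 4, geom = 2

Step 1 — factor the characteristic polynomial to read off the algebraic multiplicities:
  χ_A(x) = (x + 2)^4

Step 2 — compute geometric multiplicities via the rank-nullity identity g(λ) = n − rank(A − λI):
  rank(A − (-2)·I) = 2, so dim ker(A − (-2)·I) = n − 2 = 2

Summary:
  λ = -2: algebraic multiplicity = 4, geometric multiplicity = 2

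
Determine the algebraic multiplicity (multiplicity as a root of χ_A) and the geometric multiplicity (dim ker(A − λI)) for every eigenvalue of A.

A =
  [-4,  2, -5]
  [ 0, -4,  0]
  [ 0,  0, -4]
λ = -4: alg = 3, geom = 2

Step 1 — factor the characteristic polynomial to read off the algebraic multiplicities:
  χ_A(x) = (x + 4)^3

Step 2 — compute geometric multiplicities via the rank-nullity identity g(λ) = n − rank(A − λI):
  rank(A − (-4)·I) = 1, so dim ker(A − (-4)·I) = n − 1 = 2

Summary:
  λ = -4: algebraic multiplicity = 3, geometric multiplicity = 2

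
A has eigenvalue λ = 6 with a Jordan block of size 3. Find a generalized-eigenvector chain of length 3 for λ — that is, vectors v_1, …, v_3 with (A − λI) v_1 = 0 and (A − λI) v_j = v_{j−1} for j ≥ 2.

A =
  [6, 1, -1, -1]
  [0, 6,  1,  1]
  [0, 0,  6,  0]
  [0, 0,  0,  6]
A Jordan chain for λ = 6 of length 3:
v_1 = (1, 0, 0, 0)ᵀ
v_2 = (-1, 1, 0, 0)ᵀ
v_3 = (0, 0, 1, 0)ᵀ

Let N = A − (6)·I. We want v_3 with N^3 v_3 = 0 but N^2 v_3 ≠ 0; then v_{j-1} := N · v_j for j = 3, …, 2.

Pick v_3 = (0, 0, 1, 0)ᵀ.
Then v_2 = N · v_3 = (-1, 1, 0, 0)ᵀ.
Then v_1 = N · v_2 = (1, 0, 0, 0)ᵀ.

Sanity check: (A − (6)·I) v_1 = (0, 0, 0, 0)ᵀ = 0. ✓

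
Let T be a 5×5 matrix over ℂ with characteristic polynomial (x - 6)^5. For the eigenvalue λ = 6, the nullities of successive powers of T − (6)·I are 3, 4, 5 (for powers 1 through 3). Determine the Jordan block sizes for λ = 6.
Block sizes for λ = 6: [3, 1, 1]

From the dimensions of kernels of powers, the number of Jordan blocks of size at least j is d_j − d_{j−1} where d_j = dim ker(N^j) (with d_0 = 0). Computing the differences gives [3, 1, 1].
The number of blocks of size exactly k is (#blocks of size ≥ k) − (#blocks of size ≥ k + 1), so the partition is: 2 block(s) of size 1, 1 block(s) of size 3.
In nonincreasing order the block sizes are [3, 1, 1].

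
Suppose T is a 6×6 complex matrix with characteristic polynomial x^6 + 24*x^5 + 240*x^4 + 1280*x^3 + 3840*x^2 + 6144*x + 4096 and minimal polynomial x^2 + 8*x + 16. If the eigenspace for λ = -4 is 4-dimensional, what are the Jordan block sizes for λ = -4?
Block sizes for λ = -4: [2, 2, 1, 1]

Step 1 — from the characteristic polynomial, algebraic multiplicity of λ = -4 is 6. From dim ker(T − (-4)·I) = 4, there are exactly 4 Jordan blocks for λ = -4.
Step 2 — from the minimal polynomial, the factor (x + 4)^2 tells us the largest block for λ = -4 has size 2.
Step 3 — with total size 6, 4 blocks, and largest block 2, the block sizes (in nonincreasing order) are [2, 2, 1, 1].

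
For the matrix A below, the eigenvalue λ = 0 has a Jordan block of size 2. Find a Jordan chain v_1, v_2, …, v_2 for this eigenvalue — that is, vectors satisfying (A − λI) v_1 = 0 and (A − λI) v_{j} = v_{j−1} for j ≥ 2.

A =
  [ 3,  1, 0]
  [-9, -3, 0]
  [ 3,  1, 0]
A Jordan chain for λ = 0 of length 2:
v_1 = (3, -9, 3)ᵀ
v_2 = (1, 0, 0)ᵀ

Let N = A − (0)·I. We want v_2 with N^2 v_2 = 0 but N^1 v_2 ≠ 0; then v_{j-1} := N · v_j for j = 2, …, 2.

Pick v_2 = (1, 0, 0)ᵀ.
Then v_1 = N · v_2 = (3, -9, 3)ᵀ.

Sanity check: (A − (0)·I) v_1 = (0, 0, 0)ᵀ = 0. ✓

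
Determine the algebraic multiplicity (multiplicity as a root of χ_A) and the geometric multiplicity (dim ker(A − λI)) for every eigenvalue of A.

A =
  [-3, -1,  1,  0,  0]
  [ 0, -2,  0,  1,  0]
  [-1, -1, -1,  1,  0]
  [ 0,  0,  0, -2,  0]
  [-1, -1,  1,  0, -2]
λ = -2: alg = 5, geom = 3

Step 1 — factor the characteristic polynomial to read off the algebraic multiplicities:
  χ_A(x) = (x + 2)^5

Step 2 — compute geometric multiplicities via the rank-nullity identity g(λ) = n − rank(A − λI):
  rank(A − (-2)·I) = 2, so dim ker(A − (-2)·I) = n − 2 = 3

Summary:
  λ = -2: algebraic multiplicity = 5, geometric multiplicity = 3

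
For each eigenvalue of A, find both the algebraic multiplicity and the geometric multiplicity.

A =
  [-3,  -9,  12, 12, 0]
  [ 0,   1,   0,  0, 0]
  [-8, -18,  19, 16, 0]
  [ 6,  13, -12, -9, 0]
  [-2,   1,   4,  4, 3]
λ = 1: alg = 2, geom = 1; λ = 3: alg = 3, geom = 3

Step 1 — factor the characteristic polynomial to read off the algebraic multiplicities:
  χ_A(x) = (x - 3)^3*(x - 1)^2

Step 2 — compute geometric multiplicities via the rank-nullity identity g(λ) = n − rank(A − λI):
  rank(A − (1)·I) = 4, so dim ker(A − (1)·I) = n − 4 = 1
  rank(A − (3)·I) = 2, so dim ker(A − (3)·I) = n − 2 = 3

Summary:
  λ = 1: algebraic multiplicity = 2, geometric multiplicity = 1
  λ = 3: algebraic multiplicity = 3, geometric multiplicity = 3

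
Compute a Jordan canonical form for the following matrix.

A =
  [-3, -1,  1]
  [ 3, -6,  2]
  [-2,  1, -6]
J_3(-5)

The characteristic polynomial is
  det(x·I − A) = x^3 + 15*x^2 + 75*x + 125 = (x + 5)^3

Eigenvalues and multiplicities (the geometric multiplicity of λ is n − rank(A − λI), which equals the number of Jordan blocks for λ):
  λ = -5: algebraic multiplicity = 3, geometric multiplicity = 1

Determining the block sizes for each eigenvalue:
  λ = -5: one block (gm = 1), so the single block has size am = 3 → block sizes [3]

Assembling the blocks gives a Jordan form
J =
  [-5,  1,  0]
  [ 0, -5,  1]
  [ 0,  0, -5]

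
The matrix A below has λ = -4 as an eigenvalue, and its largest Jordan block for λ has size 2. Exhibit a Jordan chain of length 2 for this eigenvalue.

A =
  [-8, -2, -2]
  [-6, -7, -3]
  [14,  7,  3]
A Jordan chain for λ = -4 of length 2:
v_1 = (-4, -6, 14)ᵀ
v_2 = (1, 0, 0)ᵀ

Let N = A − (-4)·I. We want v_2 with N^2 v_2 = 0 but N^1 v_2 ≠ 0; then v_{j-1} := N · v_j for j = 2, …, 2.

Pick v_2 = (1, 0, 0)ᵀ.
Then v_1 = N · v_2 = (-4, -6, 14)ᵀ.

Sanity check: (A − (-4)·I) v_1 = (0, 0, 0)ᵀ = 0. ✓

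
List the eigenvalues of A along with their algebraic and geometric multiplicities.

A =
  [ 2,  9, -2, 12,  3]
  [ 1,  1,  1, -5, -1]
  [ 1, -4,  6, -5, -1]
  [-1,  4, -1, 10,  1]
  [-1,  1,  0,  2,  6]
λ = 5: alg = 5, geom = 3

Step 1 — factor the characteristic polynomial to read off the algebraic multiplicities:
  χ_A(x) = (x - 5)^5

Step 2 — compute geometric multiplicities via the rank-nullity identity g(λ) = n − rank(A − λI):
  rank(A − (5)·I) = 2, so dim ker(A − (5)·I) = n − 2 = 3

Summary:
  λ = 5: algebraic multiplicity = 5, geometric multiplicity = 3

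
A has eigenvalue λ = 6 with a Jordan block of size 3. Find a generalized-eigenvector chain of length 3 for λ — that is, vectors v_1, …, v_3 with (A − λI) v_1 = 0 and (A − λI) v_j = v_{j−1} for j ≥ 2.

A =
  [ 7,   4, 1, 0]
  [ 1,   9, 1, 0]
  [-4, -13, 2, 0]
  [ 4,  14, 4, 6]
A Jordan chain for λ = 6 of length 3:
v_1 = (1, 0, -1, 2)ᵀ
v_2 = (1, 1, -4, 4)ᵀ
v_3 = (1, 0, 0, 0)ᵀ

Let N = A − (6)·I. We want v_3 with N^3 v_3 = 0 but N^2 v_3 ≠ 0; then v_{j-1} := N · v_j for j = 3, …, 2.

Pick v_3 = (1, 0, 0, 0)ᵀ.
Then v_2 = N · v_3 = (1, 1, -4, 4)ᵀ.
Then v_1 = N · v_2 = (1, 0, -1, 2)ᵀ.

Sanity check: (A − (6)·I) v_1 = (0, 0, 0, 0)ᵀ = 0. ✓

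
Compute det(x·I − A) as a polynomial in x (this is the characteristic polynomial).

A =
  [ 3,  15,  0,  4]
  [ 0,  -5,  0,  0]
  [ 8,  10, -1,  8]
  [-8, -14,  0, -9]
x^4 + 12*x^3 + 46*x^2 + 60*x + 25

Expanding det(x·I − A) (e.g. by cofactor expansion or by noting that A is similar to its Jordan form J, which has the same characteristic polynomial as A) gives
  χ_A(x) = x^4 + 12*x^3 + 46*x^2 + 60*x + 25
which factors as (x + 1)^2*(x + 5)^2. The eigenvalues (with algebraic multiplicities) are λ = -5 with multiplicity 2, λ = -1 with multiplicity 2.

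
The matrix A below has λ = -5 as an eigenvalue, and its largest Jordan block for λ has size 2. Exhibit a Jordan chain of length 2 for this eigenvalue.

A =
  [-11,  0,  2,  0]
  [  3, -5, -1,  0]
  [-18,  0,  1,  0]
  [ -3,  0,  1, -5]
A Jordan chain for λ = -5 of length 2:
v_1 = (-6, 3, -18, -3)ᵀ
v_2 = (1, 0, 0, 0)ᵀ

Let N = A − (-5)·I. We want v_2 with N^2 v_2 = 0 but N^1 v_2 ≠ 0; then v_{j-1} := N · v_j for j = 2, …, 2.

Pick v_2 = (1, 0, 0, 0)ᵀ.
Then v_1 = N · v_2 = (-6, 3, -18, -3)ᵀ.

Sanity check: (A − (-5)·I) v_1 = (0, 0, 0, 0)ᵀ = 0. ✓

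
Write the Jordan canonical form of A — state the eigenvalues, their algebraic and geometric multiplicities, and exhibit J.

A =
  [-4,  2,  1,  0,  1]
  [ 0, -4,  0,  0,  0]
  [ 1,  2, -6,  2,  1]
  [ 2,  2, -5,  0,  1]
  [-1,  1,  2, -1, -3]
J_1(-4) ⊕ J_1(-4) ⊕ J_2(-3) ⊕ J_1(-3)

The characteristic polynomial is
  det(x·I − A) = x^5 + 17*x^4 + 115*x^3 + 387*x^2 + 648*x + 432 = (x + 3)^3*(x + 4)^2

Eigenvalues and multiplicities (the geometric multiplicity of λ is n − rank(A − λI), which equals the number of Jordan blocks for λ):
  λ = -4: algebraic multiplicity = 2, geometric multiplicity = 2
  λ = -3: algebraic multiplicity = 3, geometric multiplicity = 2

Determining the block sizes for each eigenvalue:
  λ = -4: gm = am = 2, so every block has size 1 → block sizes [1, 1]
  λ = -3: 2 blocks summing to 3 forces exactly one block of size 2 and the rest size 1 → block sizes [2, 1]

Assembling the blocks gives a Jordan form
J =
  [-4,  0,  0,  0,  0]
  [ 0, -4,  0,  0,  0]
  [ 0,  0, -3,  1,  0]
  [ 0,  0,  0, -3,  0]
  [ 0,  0,  0,  0, -3]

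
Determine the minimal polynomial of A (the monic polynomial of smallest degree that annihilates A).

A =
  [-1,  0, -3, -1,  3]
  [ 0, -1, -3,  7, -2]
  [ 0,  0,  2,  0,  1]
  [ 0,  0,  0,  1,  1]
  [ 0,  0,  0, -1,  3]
x^4 - 5*x^3 + 6*x^2 + 4*x - 8

The characteristic polynomial is χ_A(x) = (x - 2)^3*(x + 1)^2, so the eigenvalues are known. The minimal polynomial is
  m_A(x) = Π_λ (x − λ)^{k_λ}
where k_λ is the size of the *largest* Jordan block for λ (equivalently, the smallest k with (A − λI)^k v = 0 for every generalised eigenvector v of λ).

  λ = -1: largest Jordan block has size 1, contributing (x + 1)
  λ = 2: largest Jordan block has size 3, contributing (x − 2)^3

So m_A(x) = (x - 2)^3*(x + 1) = x^4 - 5*x^3 + 6*x^2 + 4*x - 8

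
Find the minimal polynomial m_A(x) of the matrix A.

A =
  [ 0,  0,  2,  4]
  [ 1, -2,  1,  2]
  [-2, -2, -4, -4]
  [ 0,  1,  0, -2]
x^3 + 6*x^2 + 12*x + 8

The characteristic polynomial is χ_A(x) = (x + 2)^4, so the eigenvalues are known. The minimal polynomial is
  m_A(x) = Π_λ (x − λ)^{k_λ}
where k_λ is the size of the *largest* Jordan block for λ (equivalently, the smallest k with (A − λI)^k v = 0 for every generalised eigenvector v of λ).

  λ = -2: largest Jordan block has size 3, contributing (x + 2)^3

So m_A(x) = (x + 2)^3 = x^3 + 6*x^2 + 12*x + 8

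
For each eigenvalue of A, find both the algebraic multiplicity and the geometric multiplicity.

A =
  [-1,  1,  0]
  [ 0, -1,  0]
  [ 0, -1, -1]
λ = -1: alg = 3, geom = 2

Step 1 — factor the characteristic polynomial to read off the algebraic multiplicities:
  χ_A(x) = (x + 1)^3

Step 2 — compute geometric multiplicities via the rank-nullity identity g(λ) = n − rank(A − λI):
  rank(A − (-1)·I) = 1, so dim ker(A − (-1)·I) = n − 1 = 2

Summary:
  λ = -1: algebraic multiplicity = 3, geometric multiplicity = 2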